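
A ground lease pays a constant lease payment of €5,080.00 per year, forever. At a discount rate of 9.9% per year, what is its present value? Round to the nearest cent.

Level perpetuity: PV = C / r = €5,080.00 / 0.099 = €51,313.13

€51313.13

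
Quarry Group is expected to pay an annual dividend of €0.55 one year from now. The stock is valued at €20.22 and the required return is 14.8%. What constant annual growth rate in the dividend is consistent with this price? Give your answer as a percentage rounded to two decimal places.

12.08%

P = D₁/(r−g) ⇒ g = r − D₁/P = 0.148 − €0.55/€20.22 = 0.120799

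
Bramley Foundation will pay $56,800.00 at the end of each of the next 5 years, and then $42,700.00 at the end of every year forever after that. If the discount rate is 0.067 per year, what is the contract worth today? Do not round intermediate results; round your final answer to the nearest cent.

PV of 5-year annuity: $56,800.00 × [1 − (1+0.067)^−5] / 0.067 = 234773.95179
Perpetuity value at year 5: $42,700.00 / 0.067 = 637313.43284
PV of perpetuity: 637313.43284 / (1+0.067)^5 = 460819.63457
Total PV = 234773.95179 + 460819.63457 = 695593.58636

$695593.59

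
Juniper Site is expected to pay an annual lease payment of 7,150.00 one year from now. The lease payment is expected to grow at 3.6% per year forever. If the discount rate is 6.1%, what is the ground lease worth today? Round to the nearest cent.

286000.00

Growing perpetuity: P = D₁ / (r − g) = 7,150.0000 / (0.061 − 0.036) = 286,000.00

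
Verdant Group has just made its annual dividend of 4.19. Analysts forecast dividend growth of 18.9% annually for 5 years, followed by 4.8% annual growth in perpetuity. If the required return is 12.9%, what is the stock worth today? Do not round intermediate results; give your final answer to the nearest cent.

D_1 = 4.98191
D_2 = 5.92349
D_3 = 7.04303
D_4 = 8.37416
D_5 = 9.95688
Terminal value at year 5: TV = D_5×(1+g_2)/(r−g_2) = 10.43481/0.081 = 128.82482
P_0 = D_1/(1+r)^1 + D_2/(1+r)^2 + D_3/(1+r)^3 + D_4/(1+r)^4 + D_5/(1+r)^5 + TV/(1+r)^5
    = 4.41267 + 4.64718 + 4.89416 + 5.15425 + 5.42817 + 70.23116 = 94.76760

94.77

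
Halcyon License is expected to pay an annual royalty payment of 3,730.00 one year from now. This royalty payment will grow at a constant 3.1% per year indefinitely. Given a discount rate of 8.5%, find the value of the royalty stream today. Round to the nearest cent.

69074.07

Growing perpetuity: P = D₁ / (r − g) = 3,730.0000 / (0.085 − 0.031) = 69,074.07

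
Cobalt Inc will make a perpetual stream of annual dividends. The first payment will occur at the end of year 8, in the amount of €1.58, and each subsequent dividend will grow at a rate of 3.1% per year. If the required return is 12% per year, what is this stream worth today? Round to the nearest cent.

€8.03

Value at end of year 7: C₁ / (r − g) = €1.58 / (0.12 − 0.031) = €17.7528
Discount to today: PV = €17.7528 / (1 + 0.12)^7 = €17.7528 / 2.210681 = €8.03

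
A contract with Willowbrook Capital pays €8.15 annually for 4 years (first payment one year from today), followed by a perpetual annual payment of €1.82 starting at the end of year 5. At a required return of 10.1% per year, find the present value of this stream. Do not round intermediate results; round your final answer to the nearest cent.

PV of 4-year annuity: €8.15 × [1 − (1+0.101)^−4] / 0.101 = 25.77858
Perpetuity value at year 4: €1.82 / 0.101 = 18.01980
PV of perpetuity: 18.01980 / (1+0.101)^4 = 12.26311
Total PV = 25.77858 + 12.26311 = 38.04169

€38.04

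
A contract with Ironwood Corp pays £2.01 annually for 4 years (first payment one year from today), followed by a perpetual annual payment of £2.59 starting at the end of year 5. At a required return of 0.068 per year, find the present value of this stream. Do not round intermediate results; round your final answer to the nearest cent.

£36.11

PV of 4-year annuity: £2.01 × [1 − (1+0.068)^−4] / 0.068 = 6.83915
Perpetuity value at year 4: £2.59 / 0.068 = 38.08824
PV of perpetuity: 38.08824 / (1+0.068)^4 = 29.27560
Total PV = 6.83915 + 29.27560 = 36.11475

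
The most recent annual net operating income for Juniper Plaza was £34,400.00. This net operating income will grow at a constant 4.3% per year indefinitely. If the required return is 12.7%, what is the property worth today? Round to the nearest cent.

D₁ = D₀ × (1 + g) = £34,400.00 × 1.043 = £35,879.2000
Growing perpetuity: P = D₁ / (r − g) = £35,879.2000 / (0.127 − 0.043) = £427,133.33

£427133.33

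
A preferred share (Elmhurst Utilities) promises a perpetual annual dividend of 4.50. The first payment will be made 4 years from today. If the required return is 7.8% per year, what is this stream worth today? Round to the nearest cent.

46.05

Value at end of year 3: C / r = 4.50 / 0.078 = 57.6923
Discount to today: PV = 57.6923 / (1 + 0.078)^3 = 57.6923 / 1.252727 = 46.05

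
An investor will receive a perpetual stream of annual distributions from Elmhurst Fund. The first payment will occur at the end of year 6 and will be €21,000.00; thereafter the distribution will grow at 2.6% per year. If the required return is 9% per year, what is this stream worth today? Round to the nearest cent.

€213258.74

Value at end of year 5: C₁ / (r − g) = €21,000.00 / (0.09 − 0.026) = €328,125.0000
Discount to today: PV = €328,125.0000 / (1 + 0.09)^5 = €328,125.0000 / 1.538624 = €213,258.74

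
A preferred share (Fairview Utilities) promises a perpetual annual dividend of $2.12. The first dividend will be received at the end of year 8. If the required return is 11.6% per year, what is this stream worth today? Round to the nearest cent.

Value at end of year 7: C / r = $2.12 / 0.116 = $18.2759
Discount to today: PV = $18.2759 / (1 + 0.116)^7 = $18.2759 / 2.156003 = $8.48

$8.48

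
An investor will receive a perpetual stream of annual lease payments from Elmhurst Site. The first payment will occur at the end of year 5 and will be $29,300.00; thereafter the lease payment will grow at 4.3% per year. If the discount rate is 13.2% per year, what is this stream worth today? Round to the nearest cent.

Value at end of year 4: C₁ / (r − g) = $29,300.00 / (0.132 − 0.043) = $329,213.4831
Discount to today: PV = $329,213.4831 / (1 + 0.132)^4 = $329,213.4831 / 1.642047 = $200,489.63

$200489.63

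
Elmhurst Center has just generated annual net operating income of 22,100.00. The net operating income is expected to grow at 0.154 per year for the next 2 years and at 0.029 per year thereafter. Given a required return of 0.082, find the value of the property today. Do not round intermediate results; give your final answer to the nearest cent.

536787.29

D_1 = 25503.40000
D_2 = 29430.92360
Terminal value at year 2: TV = D_2×(1+g_2)/(r−g_2) = 30284.42038/0.053 = 571404.15820
P_0 = D_1/(1+r)^1 + D_2/(1+r)^2 + TV/(1+r)^2
    = 23570.60998 + 25139.07941 + 488077.59830 = 536787.28769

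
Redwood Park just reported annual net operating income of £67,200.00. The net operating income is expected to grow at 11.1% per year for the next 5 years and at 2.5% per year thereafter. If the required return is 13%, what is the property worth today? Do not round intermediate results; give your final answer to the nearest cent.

£922099.79

D_1 = 74659.20000
D_2 = 82946.37120
D_3 = 92153.41840
D_4 = 102382.44785
D_5 = 113746.89956
Terminal value at year 5: TV = D_5×(1+g_2)/(r−g_2) = 116590.57205/0.105 = 1110386.40044
P_0 = D_1/(1+r)^1 + D_2/(1+r)^2 + D_3/(1+r)^3 + D_4/(1+r)^4 + D_5/(1+r)^5 + TV/(1+r)^5
    = 66070.08850 + 64959.17550 + 63866.94158 + 62793.07265 + 61737.25992 + 602673.25164 = 922099.78979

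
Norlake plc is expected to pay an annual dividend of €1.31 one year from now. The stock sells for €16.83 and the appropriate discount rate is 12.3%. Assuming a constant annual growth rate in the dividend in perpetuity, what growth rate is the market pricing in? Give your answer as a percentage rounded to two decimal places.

P = D₁/(r−g) ⇒ g = r − D₁/P = 0.123 − €1.31/€16.83 = 0.045163

4.52%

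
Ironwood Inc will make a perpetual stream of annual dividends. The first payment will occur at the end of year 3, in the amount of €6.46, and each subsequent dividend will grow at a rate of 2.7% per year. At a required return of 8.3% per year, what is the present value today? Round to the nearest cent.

Value at end of year 2: C₁ / (r − g) = €6.46 / (0.083 − 0.027) = €115.3571
Discount to today: PV = €115.3571 / (1 + 0.083)^2 = €115.3571 / 1.172889 = €98.35

€98.35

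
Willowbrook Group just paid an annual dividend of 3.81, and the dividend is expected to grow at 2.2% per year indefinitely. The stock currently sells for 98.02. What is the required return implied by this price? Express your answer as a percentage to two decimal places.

6.17%

D₁ = 3.81 × 1.022 = 3.8938
P = D₁/(r − g) ⇒ r = D₁/P + g = 3.8938/98.02 + 0.022 = 0.039725 + 0.022 = 0.061725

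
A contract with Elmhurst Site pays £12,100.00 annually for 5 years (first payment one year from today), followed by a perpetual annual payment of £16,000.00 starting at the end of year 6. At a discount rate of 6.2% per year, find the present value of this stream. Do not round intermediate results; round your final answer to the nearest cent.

£241725.30

PV of 5-year annuity: £12,100.00 × [1 − (1+0.062)^−5] / 0.062 = 50693.47774
Perpetuity value at year 5: £16,000.00 / 0.062 = 258064.51613
PV of perpetuity: 258064.51613 / (1+0.062)^5 = 191031.81829
Total PV = 50693.47774 + 191031.81829 = 241725.29603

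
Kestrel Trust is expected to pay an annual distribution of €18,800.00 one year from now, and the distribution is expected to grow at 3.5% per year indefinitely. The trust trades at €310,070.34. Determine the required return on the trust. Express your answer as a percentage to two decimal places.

P = D₁/(r − g) ⇒ r = D₁/P + g = €18,800.0000/€310,070.34 + 0.035 = 0.060631 + 0.035 = 0.095631

9.56%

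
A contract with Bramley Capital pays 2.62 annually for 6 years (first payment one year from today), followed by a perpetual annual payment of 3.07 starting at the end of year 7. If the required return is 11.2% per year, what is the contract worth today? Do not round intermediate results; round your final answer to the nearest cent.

PV of 6-year annuity: 2.62 × [1 − (1+0.112)^−6] / 0.112 = 11.02044
Perpetuity value at year 6: 3.07 / 0.112 = 27.41071
PV of perpetuity: 27.41071 / (1+0.112)^6 = 14.49745
Total PV = 11.02044 + 14.49745 = 25.51789

25.52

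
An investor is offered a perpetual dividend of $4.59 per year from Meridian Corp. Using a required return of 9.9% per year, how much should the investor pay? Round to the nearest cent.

Level perpetuity: PV = C / r = $4.59 / 0.099 = $46.36

$46.36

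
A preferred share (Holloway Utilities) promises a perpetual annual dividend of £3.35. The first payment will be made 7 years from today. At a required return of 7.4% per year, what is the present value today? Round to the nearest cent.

£29.50

Value at end of year 6: C / r = £3.35 / 0.074 = £45.2703
Discount to today: PV = £45.2703 / (1 + 0.074)^6 = £45.2703 / 1.534708 = £29.50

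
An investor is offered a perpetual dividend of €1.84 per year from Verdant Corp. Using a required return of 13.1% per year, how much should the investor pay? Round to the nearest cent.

€14.05

Level perpetuity: PV = C / r = €1.84 / 0.131 = €14.05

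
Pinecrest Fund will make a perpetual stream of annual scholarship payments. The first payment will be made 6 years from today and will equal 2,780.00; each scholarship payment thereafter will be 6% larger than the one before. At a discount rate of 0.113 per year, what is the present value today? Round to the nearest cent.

Value at end of year 5: C₁ / (r − g) = 2,780.00 / (0.113 − 0.06) = 52,452.8302
Discount to today: PV = 52,452.8302 / (1 + 0.113)^5 = 52,452.8302 / 1.707953 = 30,710.94

30710.94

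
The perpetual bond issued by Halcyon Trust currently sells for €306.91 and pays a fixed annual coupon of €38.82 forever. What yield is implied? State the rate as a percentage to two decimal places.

P = C/r ⇒ r = C/P = €38.82/€306.91 = 0.126487

12.65%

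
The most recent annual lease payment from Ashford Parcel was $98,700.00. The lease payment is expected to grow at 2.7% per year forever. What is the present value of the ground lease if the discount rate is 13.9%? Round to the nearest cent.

$905043.75

D₁ = D₀ × (1 + g) = $98,700.00 × 1.027 = $101,364.9000
Growing perpetuity: P = D₁ / (r − g) = $101,364.9000 / (0.139 − 0.027) = $905,043.75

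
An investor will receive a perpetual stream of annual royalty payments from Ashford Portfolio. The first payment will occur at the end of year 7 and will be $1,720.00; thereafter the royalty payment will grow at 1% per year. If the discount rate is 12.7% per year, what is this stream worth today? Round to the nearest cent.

Value at end of year 6: C₁ / (r − g) = $1,720.00 / (0.127 − 0.01) = $14,700.8547
Discount to today: PV = $14,700.8547 / (1 + 0.127)^6 = $14,700.8547 / 2.049007 = $7,174.62

$7174.62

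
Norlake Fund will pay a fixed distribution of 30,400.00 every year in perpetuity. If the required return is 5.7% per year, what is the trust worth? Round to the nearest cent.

Level perpetuity: PV = C / r = 30,400.00 / 0.057 = 533,333.33

533333.33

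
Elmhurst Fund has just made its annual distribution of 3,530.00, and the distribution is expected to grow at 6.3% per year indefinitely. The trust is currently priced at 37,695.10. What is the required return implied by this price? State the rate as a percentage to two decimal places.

D₁ = 3,530.00 × 1.063 = 3,752.3900
P = D₁/(r − g) ⇒ r = D₁/P + g = 3,752.3900/37,695.10 + 0.063 = 0.099546 + 0.063 = 0.162546

16.25%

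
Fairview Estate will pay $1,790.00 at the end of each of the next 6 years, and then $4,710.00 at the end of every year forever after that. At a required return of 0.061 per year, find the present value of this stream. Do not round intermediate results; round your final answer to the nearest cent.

$62899.53

PV of 6-year annuity: $1,790.00 × [1 − (1+0.061)^−6] / 0.061 = 8774.42329
Perpetuity value at year 6: $4,710.00 / 0.061 = 77213.11475
PV of perpetuity: 77213.11475 / (1+0.061)^6 = 54125.10710
Total PV = 8774.42329 + 54125.10710 = 62899.53039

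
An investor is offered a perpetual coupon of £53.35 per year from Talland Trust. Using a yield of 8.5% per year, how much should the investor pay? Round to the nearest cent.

£627.65

Level perpetuity: PV = C / r = £53.35 / 0.085 = £627.65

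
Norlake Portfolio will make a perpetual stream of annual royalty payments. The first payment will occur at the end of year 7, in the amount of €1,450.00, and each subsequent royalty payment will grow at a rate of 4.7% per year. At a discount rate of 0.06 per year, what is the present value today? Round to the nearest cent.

Value at end of year 6: C₁ / (r − g) = €1,450.00 / (0.06 − 0.047) = €111,538.4615
Discount to today: PV = €111,538.4615 / (1 + 0.06)^6 = €111,538.4615 / 1.418519 = €78,630.21

€78630.21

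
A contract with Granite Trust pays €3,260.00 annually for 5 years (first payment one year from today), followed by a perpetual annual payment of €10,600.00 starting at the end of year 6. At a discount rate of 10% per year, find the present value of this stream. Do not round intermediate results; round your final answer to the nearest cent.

PV of 5-year annuity: €3,260.00 × [1 − (1+0.1)^−5] / 0.1 = 12357.96487
Perpetuity value at year 5: €10,600.00 / 0.1 = 106000.00000
PV of perpetuity: 106000.00000 / (1+0.1)^5 = 65817.66024
Total PV = 12357.96487 + 65817.66024 = 78175.62511

€78175.63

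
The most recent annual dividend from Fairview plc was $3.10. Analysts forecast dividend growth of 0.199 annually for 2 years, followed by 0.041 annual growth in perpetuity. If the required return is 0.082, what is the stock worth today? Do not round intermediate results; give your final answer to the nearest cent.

$103.89

D_1 = 3.71690
D_2 = 4.45656
Terminal value at year 2: TV = D_2×(1+g_2)/(r−g_2) = 4.63928/0.041 = 113.15322
P_0 = D_1/(1+r)^1 + D_2/(1+r)^2 + TV/(1+r)^2
    = 3.43521 + 3.80667 + 96.65235 = 103.89423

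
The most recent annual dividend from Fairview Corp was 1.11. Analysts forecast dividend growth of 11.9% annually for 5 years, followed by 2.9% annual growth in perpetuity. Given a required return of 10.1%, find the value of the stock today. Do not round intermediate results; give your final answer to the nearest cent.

23.03

D_1 = 1.24209
D_2 = 1.38990
D_3 = 1.55530
D_4 = 1.74038
D_5 = 1.94748
Terminal value at year 5: TV = D_5×(1+g_2)/(r−g_2) = 2.00396/0.072 = 27.83276
P_0 = D_1/(1+r)^1 + D_2/(1+r)^2 + D_3/(1+r)^3 + D_4/(1+r)^4 + D_5/(1+r)^5 + TV/(1+r)^5
    = 1.12815 + 1.14659 + 1.16534 + 1.18439 + 1.20375 + 17.20361 = 23.03183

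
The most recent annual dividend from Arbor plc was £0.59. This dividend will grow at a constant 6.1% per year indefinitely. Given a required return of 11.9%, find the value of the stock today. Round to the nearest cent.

D₁ = D₀ × (1 + g) = £0.59 × 1.061 = £0.6260
Growing perpetuity: P = D₁ / (r − g) = £0.6260 / (0.119 − 0.061) = £10.79

£10.79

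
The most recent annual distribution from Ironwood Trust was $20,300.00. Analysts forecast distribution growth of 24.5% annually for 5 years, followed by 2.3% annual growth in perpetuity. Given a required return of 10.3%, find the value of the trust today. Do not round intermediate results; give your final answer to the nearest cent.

$623724.08

D_1 = 25273.50000
D_2 = 31465.50750
D_3 = 39174.55684
D_4 = 48772.32326
D_5 = 60721.54246
Terminal value at year 5: TV = D_5×(1+g_2)/(r−g_2) = 62118.13794/0.08 = 776476.72423
P_0 = D_1/(1+r)^1 + D_2/(1+r)^2 + D_3/(1+r)^3 + D_4/(1+r)^4 + D_5/(1+r)^5 + TV/(1+r)^5
    = 22913.41795 + 25863.28681 + 29192.92119 + 32951.21204 + 37193.34451 + 475609.89293 = 623724.07544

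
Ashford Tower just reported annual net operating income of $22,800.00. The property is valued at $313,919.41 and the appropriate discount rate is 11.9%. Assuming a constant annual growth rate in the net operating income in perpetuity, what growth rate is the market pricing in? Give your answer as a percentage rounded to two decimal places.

4.32%

P = D₀(1+g)/(r−g) ⇒ P(r−g) = D₀(1+g) ⇒ g(P+D₀) = P·r − D₀
g = (P·r − D₀)/(P + D₀) = ($313,919.41×0.119 − $22,800.00) / ($313,919.41 + $22,800.00) = 0.043230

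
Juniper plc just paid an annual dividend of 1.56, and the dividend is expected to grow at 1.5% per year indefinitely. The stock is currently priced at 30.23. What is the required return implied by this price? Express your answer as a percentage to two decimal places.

6.74%

D₁ = 1.56 × 1.015 = 1.5834
P = D₁/(r − g) ⇒ r = D₁/P + g = 1.5834/30.23 + 0.015 = 0.052378 + 0.015 = 0.067378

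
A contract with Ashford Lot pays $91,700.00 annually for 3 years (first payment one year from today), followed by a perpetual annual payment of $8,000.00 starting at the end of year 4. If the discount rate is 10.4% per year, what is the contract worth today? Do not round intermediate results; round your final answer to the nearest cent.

$283615.49

PV of 3-year annuity: $91,700.00 × [1 − (1+0.104)^−3] / 0.104 = 226447.95786
Perpetuity value at year 3: $8,000.00 / 0.104 = 76923.07692
PV of perpetuity: 76923.07692 / (1+0.104)^3 = 57167.52989
Total PV = 226447.95786 + 57167.52989 = 283615.48775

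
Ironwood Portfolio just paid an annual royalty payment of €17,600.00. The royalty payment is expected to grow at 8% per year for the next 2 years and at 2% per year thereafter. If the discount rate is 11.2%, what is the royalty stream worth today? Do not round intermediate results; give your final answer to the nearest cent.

€217756.65

D_1 = 19008.00000
D_2 = 20528.64000
Terminal value at year 2: TV = D_2×(1+g_2)/(r−g_2) = 20939.21280/0.092 = 227600.13913
P_0 = D_1/(1+r)^1 + D_2/(1+r)^2 + TV/(1+r)^2
    = 17093.52518 + 16601.62517 + 184061.49650 = 217756.64686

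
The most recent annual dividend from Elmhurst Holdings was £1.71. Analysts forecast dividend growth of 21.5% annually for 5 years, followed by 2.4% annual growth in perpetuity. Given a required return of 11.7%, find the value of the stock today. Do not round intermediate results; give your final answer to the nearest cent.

D_1 = 2.07765
D_2 = 2.52434
D_3 = 3.06708
D_4 = 3.72650
D_5 = 4.52770
Terminal value at year 5: TV = D_5×(1+g_2)/(r−g_2) = 4.63636/0.093 = 49.85337
P_0 = D_1/(1+r)^1 + D_2/(1+r)^2 + D_3/(1+r)^3 + D_4/(1+r)^4 + D_5/(1+r)^5 + TV/(1+r)^5
    = 1.86003 + 2.02322 + 2.20072 + 2.39380 + 2.60382 + 28.67006 = 39.75166

£39.75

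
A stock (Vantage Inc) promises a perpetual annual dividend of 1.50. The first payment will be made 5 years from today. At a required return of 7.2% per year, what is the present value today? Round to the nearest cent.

Value at end of year 4: C / r = 1.50 / 0.072 = 20.8333
Discount to today: PV = 20.8333 / (1 + 0.072)^4 = 20.8333 / 1.320624 = 15.78

15.78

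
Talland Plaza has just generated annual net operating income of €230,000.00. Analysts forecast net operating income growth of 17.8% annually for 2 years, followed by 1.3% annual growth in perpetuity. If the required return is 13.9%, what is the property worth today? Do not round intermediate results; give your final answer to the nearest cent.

D_1 = 270940.00000
D_2 = 319167.32000
Terminal value at year 2: TV = D_2×(1+g_2)/(r−g_2) = 323316.49516/0.126 = 2566003.92984
P_0 = D_1/(1+r)^1 + D_2/(1+r)^2 + TV/(1+r)^2
    = 237875.32924 + 246020.31417 + 1977925.22424 = 2461820.86765

€2461820.87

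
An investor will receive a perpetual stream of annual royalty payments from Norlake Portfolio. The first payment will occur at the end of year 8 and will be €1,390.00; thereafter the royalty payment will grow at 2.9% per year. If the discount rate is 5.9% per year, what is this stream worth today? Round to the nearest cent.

Value at end of year 7: C₁ / (r − g) = €1,390.00 / (0.059 − 0.029) = €46,333.3333
Discount to today: PV = €46,333.3333 / (1 + 0.059)^7 = €46,333.3333 / 1.493729 = €31,018.57

€31018.57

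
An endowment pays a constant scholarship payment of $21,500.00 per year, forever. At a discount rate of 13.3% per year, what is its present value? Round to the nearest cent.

$161654.14

Level perpetuity: PV = C / r = $21,500.00 / 0.133 = $161,654.14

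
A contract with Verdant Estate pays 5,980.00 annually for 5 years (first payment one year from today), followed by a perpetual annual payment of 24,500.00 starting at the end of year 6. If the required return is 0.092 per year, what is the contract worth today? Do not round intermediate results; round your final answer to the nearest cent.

194640.28

PV of 5-year annuity: 5,980.00 × [1 − (1+0.092)^−5] / 0.092 = 23139.90932
Perpetuity value at year 5: 24,500.00 / 0.092 = 266304.34783
PV of perpetuity: 266304.34783 / (1+0.092)^5 = 171500.37151
Total PV = 23139.90932 + 171500.37151 = 194640.28083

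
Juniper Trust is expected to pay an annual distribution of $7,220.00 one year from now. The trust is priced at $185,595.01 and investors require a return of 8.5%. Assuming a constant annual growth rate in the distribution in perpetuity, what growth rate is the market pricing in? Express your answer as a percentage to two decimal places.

4.61%

P = D₁/(r−g) ⇒ g = r − D₁/P = 0.085 − $7,220.00/$185,595.01 = 0.046098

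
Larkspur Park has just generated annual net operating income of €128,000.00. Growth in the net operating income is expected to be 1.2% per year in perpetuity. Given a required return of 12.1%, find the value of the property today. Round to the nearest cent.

€1188403.67

D₁ = D₀ × (1 + g) = €128,000.00 × 1.012 = €129,536.0000
Growing perpetuity: P = D₁ / (r − g) = €129,536.0000 / (0.121 − 0.012) = €1,188,403.67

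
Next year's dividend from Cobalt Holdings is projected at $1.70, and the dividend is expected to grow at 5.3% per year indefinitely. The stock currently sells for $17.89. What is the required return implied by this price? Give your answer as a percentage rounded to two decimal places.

14.80%

P = D₁/(r − g) ⇒ r = D₁/P + g = $1.7000/$17.89 + 0.053 = 0.095025 + 0.053 = 0.148025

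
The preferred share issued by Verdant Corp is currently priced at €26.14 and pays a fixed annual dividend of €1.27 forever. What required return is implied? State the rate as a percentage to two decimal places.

4.86%

P = C/r ⇒ r = C/P = €1.27/€26.14 = 0.048585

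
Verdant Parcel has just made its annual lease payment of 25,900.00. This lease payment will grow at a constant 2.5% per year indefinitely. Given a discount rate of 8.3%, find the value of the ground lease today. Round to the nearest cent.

457715.52

D₁ = D₀ × (1 + g) = 25,900.00 × 1.025 = 26,547.5000
Growing perpetuity: P = D₁ / (r − g) = 26,547.5000 / (0.083 − 0.025) = 457,715.52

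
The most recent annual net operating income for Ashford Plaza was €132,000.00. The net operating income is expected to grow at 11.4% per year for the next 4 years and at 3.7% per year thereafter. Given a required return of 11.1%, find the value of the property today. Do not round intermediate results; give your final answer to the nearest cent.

D_1 = 147048.00000
D_2 = 163811.47200
D_3 = 182485.97981
D_4 = 203289.38151
Terminal value at year 4: TV = D_4×(1+g_2)/(r−g_2) = 210811.08862/0.074 = 2848798.49489
P_0 = D_1/(1+r)^1 + D_2/(1+r)^2 + D_3/(1+r)^3 + D_4/(1+r)^4 + TV/(1+r)^4
    = 132356.43564 + 132713.83376 + 133072.19695 + 133431.52781 + 1869844.51812 = 2401418.51228

€2401418.51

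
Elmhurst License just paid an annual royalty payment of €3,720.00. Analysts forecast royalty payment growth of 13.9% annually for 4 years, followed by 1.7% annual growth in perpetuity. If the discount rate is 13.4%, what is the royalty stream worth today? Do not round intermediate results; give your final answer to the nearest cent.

€47954.20

D_1 = 4237.08000
D_2 = 4826.03412
D_3 = 5496.85286
D_4 = 6260.91541
Terminal value at year 4: TV = D_4×(1+g_2)/(r−g_2) = 6367.35097/0.117 = 54421.80318
P_0 = D_1/(1+r)^1 + D_2/(1+r)^2 + D_3/(1+r)^3 + D_4/(1+r)^4 + TV/(1+r)^4
    = 3736.40212 + 3752.87655 + 3769.42363 + 3786.04366 + 32909.45644 = 47954.20239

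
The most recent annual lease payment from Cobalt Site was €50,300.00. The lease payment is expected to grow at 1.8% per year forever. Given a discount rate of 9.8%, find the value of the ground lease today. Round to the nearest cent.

€640067.50

D₁ = D₀ × (1 + g) = €50,300.00 × 1.018 = €51,205.4000
Growing perpetuity: P = D₁ / (r − g) = €51,205.4000 / (0.098 − 0.018) = €640,067.50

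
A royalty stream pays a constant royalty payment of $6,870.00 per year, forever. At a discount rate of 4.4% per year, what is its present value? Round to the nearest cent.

$156136.36

Level perpetuity: PV = C / r = $6,870.00 / 0.044 = $156,136.36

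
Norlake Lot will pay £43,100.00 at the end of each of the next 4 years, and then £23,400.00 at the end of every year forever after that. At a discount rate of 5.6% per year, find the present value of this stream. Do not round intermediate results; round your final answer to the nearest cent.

£486749.65

PV of 4-year annuity: £43,100.00 × [1 − (1+0.056)^−4] / 0.056 = 150724.20602
Perpetuity value at year 4: £23,400.00 / 0.056 = 417857.14286
PV of perpetuity: 417857.14286 / (1+0.056)^4 = 336025.43936
Total PV = 150724.20602 + 336025.43936 = 486749.64538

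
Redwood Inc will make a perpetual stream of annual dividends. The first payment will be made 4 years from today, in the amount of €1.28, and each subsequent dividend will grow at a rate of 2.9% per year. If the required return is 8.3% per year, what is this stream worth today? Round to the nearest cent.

Value at end of year 3: C₁ / (r − g) = €1.28 / (0.083 − 0.029) = €23.7037
Discount to today: PV = €23.7037 / (1 + 0.083)^3 = €23.7037 / 1.270239 = €18.66

€18.66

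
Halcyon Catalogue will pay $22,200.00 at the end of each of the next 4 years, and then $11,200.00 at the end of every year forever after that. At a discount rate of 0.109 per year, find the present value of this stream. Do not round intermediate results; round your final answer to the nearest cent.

PV of 4-year annuity: $22,200.00 × [1 − (1+0.109)^−4] / 0.109 = 69021.60543
Perpetuity value at year 4: $11,200.00 / 0.109 = 102752.29358
PV of perpetuity: 102752.29358 / (1+0.109)^4 = 67930.58273
Total PV = 69021.60543 + 67930.58273 = 136952.18816

$136952.19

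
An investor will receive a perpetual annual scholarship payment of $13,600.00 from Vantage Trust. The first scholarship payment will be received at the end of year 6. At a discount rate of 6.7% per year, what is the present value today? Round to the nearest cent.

$146771.59

Value at end of year 5: C / r = $13,600.00 / 0.067 = $202,985.0746
Discount to today: PV = $202,985.0746 / (1 + 0.067)^5 = $202,985.0746 / 1.383000 = $146,771.59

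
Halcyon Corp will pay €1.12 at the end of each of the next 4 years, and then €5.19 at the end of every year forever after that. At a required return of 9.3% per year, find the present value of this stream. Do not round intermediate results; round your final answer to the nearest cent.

€42.71

PV of 4-year annuity: €1.12 × [1 − (1+0.093)^−4] / 0.093 = 3.60472
Perpetuity value at year 4: €5.19 / 0.093 = 55.80645
PV of perpetuity: 55.80645 / (1+0.093)^4 = 39.10243
Total PV = 3.60472 + 39.10243 = 42.70715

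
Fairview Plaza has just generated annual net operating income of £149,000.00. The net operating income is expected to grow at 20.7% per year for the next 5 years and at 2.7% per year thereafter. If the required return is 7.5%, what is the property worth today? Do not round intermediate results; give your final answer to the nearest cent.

D_1 = 179843.00000
D_2 = 217070.50100
D_3 = 262004.09471
D_4 = 316238.94231
D_5 = 381700.40337
Terminal value at year 5: TV = D_5×(1+g_2)/(r−g_2) = 392006.31426/0.048 = 8166798.21377
P_0 = D_1/(1+r)^1 + D_2/(1+r)^2 + D_3/(1+r)^3 + D_4/(1+r)^4 + D_5/(1+r)^5 + TV/(1+r)^5
    = 167295.81395 + 187838.18367 + 210902.96529 + 236799.88754 + 265876.71094 + 5688653.79446 = 6757367.35585

£6757367.36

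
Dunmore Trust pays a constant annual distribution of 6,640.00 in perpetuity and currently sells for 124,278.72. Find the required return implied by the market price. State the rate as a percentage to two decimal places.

5.34%

P = C/r ⇒ r = C/P = 6,640.00/124,278.72 = 0.053428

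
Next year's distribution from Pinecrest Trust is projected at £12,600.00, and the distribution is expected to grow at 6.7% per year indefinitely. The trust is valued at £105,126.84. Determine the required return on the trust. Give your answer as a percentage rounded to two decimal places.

P = D₁/(r − g) ⇒ r = D₁/P + g = £12,600.0000/£105,126.84 + 0.067 = 0.119855 + 0.067 = 0.186855

18.69%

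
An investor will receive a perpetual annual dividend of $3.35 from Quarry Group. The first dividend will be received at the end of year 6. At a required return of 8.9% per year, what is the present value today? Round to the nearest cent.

Value at end of year 5: C / r = $3.35 / 0.089 = $37.6404
Discount to today: PV = $37.6404 / (1 + 0.089)^5 = $37.6404 / 1.531579 = $24.58

$24.58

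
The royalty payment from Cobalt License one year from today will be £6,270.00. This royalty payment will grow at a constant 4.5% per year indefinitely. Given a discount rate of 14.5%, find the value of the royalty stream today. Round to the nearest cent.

Growing perpetuity: P = D₁ / (r − g) = £6,270.0000 / (0.145 − 0.045) = £62,700.00

£62700.00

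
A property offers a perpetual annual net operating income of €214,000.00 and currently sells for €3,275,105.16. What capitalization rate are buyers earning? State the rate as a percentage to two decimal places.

P = C/r ⇒ r = C/P = €214,000.00/€3,275,105.16 = 0.065341

6.53%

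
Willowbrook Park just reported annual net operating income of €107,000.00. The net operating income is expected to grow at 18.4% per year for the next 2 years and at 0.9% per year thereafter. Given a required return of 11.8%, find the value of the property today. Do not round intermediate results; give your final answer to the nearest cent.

D_1 = 126688.00000
D_2 = 149998.59200
Terminal value at year 2: TV = D_2×(1+g_2)/(r−g_2) = 151348.57933/0.109 = 1388519.07640
P_0 = D_1/(1+r)^1 + D_2/(1+r)^2 + TV/(1+r)^2
    = 113316.63685 + 120006.16998 + 1110882.80280 = 1344205.60962

€1344205.61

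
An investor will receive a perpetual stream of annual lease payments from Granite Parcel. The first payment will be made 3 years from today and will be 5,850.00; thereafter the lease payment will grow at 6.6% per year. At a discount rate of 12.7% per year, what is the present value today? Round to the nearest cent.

Value at end of year 2: C₁ / (r − g) = 5,850.00 / (0.127 − 0.066) = 95,901.6393
Discount to today: PV = 95,901.6393 / (1 + 0.127)^2 = 95,901.6393 / 1.270129 = 75,505.43

75505.43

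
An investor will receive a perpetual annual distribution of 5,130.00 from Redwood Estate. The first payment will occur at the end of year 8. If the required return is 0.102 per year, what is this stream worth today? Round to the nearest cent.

Value at end of year 7: C / r = 5,130.00 / 0.102 = 50,294.1176
Discount to today: PV = 50,294.1176 / (1 + 0.102)^7 = 50,294.1176 / 1.973655 = 25,482.73

25482.73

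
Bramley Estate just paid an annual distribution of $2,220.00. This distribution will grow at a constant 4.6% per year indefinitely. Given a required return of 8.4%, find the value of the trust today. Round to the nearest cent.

$61108.42

D₁ = D₀ × (1 + g) = $2,220.00 × 1.046 = $2,322.1200
Growing perpetuity: P = D₁ / (r − g) = $2,322.1200 / (0.084 − 0.046) = $61,108.42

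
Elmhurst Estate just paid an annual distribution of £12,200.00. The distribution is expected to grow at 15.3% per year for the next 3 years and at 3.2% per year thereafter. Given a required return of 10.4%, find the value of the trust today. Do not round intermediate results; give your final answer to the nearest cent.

D_1 = 14066.60000
D_2 = 16218.78980
D_3 = 18700.26464
Terminal value at year 3: TV = D_3×(1+g_2)/(r−g_2) = 19298.67311/0.072 = 268037.12650
P_0 = D_1/(1+r)^1 + D_2/(1+r)^2 + D_3/(1+r)^3 + TV/(1+r)^3
    = 12741.48551 + 13307.00434 + 13897.62319 + 199199.26573 = 239145.37877

£239145.38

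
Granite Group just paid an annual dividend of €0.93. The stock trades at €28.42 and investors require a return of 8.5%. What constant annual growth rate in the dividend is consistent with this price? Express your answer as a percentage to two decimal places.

P = D₀(1+g)/(r−g) ⇒ P(r−g) = D₀(1+g) ⇒ g(P+D₀) = P·r − D₀
g = (P·r − D₀)/(P + D₀) = (€28.42×0.085 − €0.93) / (€28.42 + €0.93) = 0.050620

5.06%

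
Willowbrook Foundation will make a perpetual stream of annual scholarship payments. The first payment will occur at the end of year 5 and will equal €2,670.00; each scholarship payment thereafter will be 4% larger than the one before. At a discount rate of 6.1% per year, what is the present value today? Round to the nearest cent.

€100329.91

Value at end of year 4: C₁ / (r − g) = €2,670.00 / (0.061 − 0.04) = €127,142.8571
Discount to today: PV = €127,142.8571 / (1 + 0.061)^4 = €127,142.8571 / 1.267248 = €100,329.91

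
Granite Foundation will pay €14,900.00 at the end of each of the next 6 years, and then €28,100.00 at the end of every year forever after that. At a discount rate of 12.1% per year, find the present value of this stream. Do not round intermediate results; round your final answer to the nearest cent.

PV of 6-year annuity: €14,900.00 × [1 − (1+0.121)^−6] / 0.121 = 61086.86148
Perpetuity value at year 6: €28,100.00 / 0.121 = 232231.40496
PV of perpetuity: 232231.40496 / (1+0.121)^6 = 117027.32391
Total PV = 61086.86148 + 117027.32391 = 178114.18539

€178114.19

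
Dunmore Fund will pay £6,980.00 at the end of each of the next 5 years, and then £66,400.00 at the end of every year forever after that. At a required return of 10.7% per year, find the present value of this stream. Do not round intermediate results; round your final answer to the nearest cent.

£399283.10

PV of 5-year annuity: £6,980.00 × [1 − (1+0.107)^−5] / 0.107 = 25993.23449
Perpetuity value at year 5: £66,400.00 / 0.107 = 620560.74766
PV of perpetuity: 620560.74766 / (1+0.107)^5 = 373289.86372
Total PV = 25993.23449 + 373289.86372 = 399283.09820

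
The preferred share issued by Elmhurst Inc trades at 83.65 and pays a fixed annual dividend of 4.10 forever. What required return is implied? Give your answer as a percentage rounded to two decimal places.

4.90%

P = C/r ⇒ r = C/P = 4.10/83.65 = 0.049014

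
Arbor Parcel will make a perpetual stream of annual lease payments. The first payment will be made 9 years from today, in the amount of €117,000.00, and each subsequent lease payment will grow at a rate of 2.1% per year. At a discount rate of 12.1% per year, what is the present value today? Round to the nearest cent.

€469181.59

Value at end of year 8: C₁ / (r − g) = €117,000.00 / (0.121 − 0.021) = €1,170,000.0000
Discount to today: PV = €1,170,000.0000 / (1 + 0.121)^8 = €1,170,000.0000 / 2.493704 = €469,181.59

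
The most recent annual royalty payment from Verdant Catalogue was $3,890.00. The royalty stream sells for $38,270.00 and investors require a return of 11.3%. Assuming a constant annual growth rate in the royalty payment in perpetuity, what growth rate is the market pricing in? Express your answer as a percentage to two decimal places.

P = D₀(1+g)/(r−g) ⇒ P(r−g) = D₀(1+g) ⇒ g(P+D₀) = P·r − D₀
g = (P·r − D₀)/(P + D₀) = ($38,270.00×0.113 − $3,890.00) / ($38,270.00 + $3,890.00) = 0.010306

1.03%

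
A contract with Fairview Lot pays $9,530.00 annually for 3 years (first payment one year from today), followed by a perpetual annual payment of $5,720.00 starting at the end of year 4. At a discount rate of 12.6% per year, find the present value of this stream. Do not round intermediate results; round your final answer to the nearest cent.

$54454.27

PV of 3-year annuity: $9,530.00 × [1 − (1+0.126)^−3] / 0.126 = 22655.50253
Perpetuity value at year 3: $5,720.00 / 0.126 = 45396.82540
PV of perpetuity: 45396.82540 / (1+0.126)^3 = 31798.76932
Total PV = 22655.50253 + 31798.76932 = 54454.27184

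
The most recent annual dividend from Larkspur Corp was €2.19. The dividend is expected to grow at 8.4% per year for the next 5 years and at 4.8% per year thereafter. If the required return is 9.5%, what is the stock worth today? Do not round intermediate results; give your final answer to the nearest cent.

€57.05

D_1 = 2.37396
D_2 = 2.57337
D_3 = 2.78954
D_4 = 3.02386
D_5 = 3.27786
Terminal value at year 5: TV = D_5×(1+g_2)/(r−g_2) = 3.43520/0.047 = 73.08932
P_0 = D_1/(1+r)^1 + D_2/(1+r)^2 + D_3/(1+r)^3 + D_4/(1+r)^4 + D_5/(1+r)^5 + TV/(1+r)^5
    = 2.16800 + 2.14622 + 2.12466 + 2.10332 + 2.08219 + 46.42836 = 57.05275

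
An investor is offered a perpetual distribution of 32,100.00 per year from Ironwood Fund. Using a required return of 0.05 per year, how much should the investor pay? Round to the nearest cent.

642000.00

Level perpetuity: PV = C / r = 32,100.00 / 0.05 = 642,000.00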